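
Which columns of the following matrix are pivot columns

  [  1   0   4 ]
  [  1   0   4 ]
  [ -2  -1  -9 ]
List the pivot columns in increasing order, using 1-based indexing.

1, 2

r2 := r2 − r1
  [  1   0   4 ]
  [  0   0   0 ]
  [ -2  -1  -9 ]
r3 := r3 + 2·r1
  [ 1   0   4 ]
  [ 0   0   0 ]
  [ 0  -1  -1 ]
r2 <=> r3
  [ 1   0   4 ]
  [ 0  -1  -1 ]
  [ 0   0   0 ]
r2 := -1·r2
  [ 1  0  4 ]
  [ 0  1  1 ]
  [ 0  0  0 ]
Pivot columns are the columns containing a leading 1.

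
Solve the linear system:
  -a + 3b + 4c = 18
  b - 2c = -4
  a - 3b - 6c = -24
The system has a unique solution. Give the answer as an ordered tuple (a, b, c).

Form the augmented matrix and row-reduce:
  [ -1   3   4  |   18 ]
  [  0   1  -2  |   -4 ]
  [  1  -3  -6  |  -24 ]
R1 -> -1·R1
  [ 1  -3  -4  |  -18 ]
  [ 0   1  -2  |   -4 ]
  [ 1  -3  -6  |  -24 ]
R3 -> R3 − R1
  [ 1  -3  -4  |  -18 ]
  [ 0   1  -2  |   -4 ]
  [ 0   0  -2  |   -6 ]
R3 -> -1/2·R3
  [ 1  -3  -4  |  -18 ]
  [ 0   1  -2  |   -4 ]
  [ 0   0   1  |    3 ]
R2 -> R2 + 2·R3
  [ 1  -3  -4  |  -18 ]
  [ 0   1   0  |    2 ]
  [ 0   0   1  |    3 ]
R1 -> R1 + 4·R3
  [ 1  -3  0  |  -6 ]
  [ 0   1  0  |   2 ]
  [ 0   0  1  |   3 ]
R1 -> R1 + 3·R2
  [ 1  0  0  |  0 ]
  [ 0  1  0  |  2 ]
  [ 0  0  1  |  3 ]
Reading off the last column: a = 0, b = 2, c = 3.

(0, 2, 3)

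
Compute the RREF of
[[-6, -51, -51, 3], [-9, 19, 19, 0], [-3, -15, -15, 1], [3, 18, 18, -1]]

R1 -> -1/6·R1
  [  1  17/2  17/2  -1/2 ]
  [ -9    19    19     0 ]
  [ -3   -15   -15     1 ]
  [  3    18    18    -1 ]
R2 -> R2 + 9·R1
  [  1   17/2   17/2  -1/2 ]
  [  0  191/2  191/2  -9/2 ]
  [ -3    -15    -15     1 ]
  [  3     18     18    -1 ]
R3 -> R3 + 3·R1
  [ 1   17/2   17/2  -1/2 ]
  [ 0  191/2  191/2  -9/2 ]
  [ 0   21/2   21/2  -1/2 ]
  [ 3     18     18    -1 ]
R4 -> R4 − 3·R1
  [ 1   17/2   17/2  -1/2 ]
  [ 0  191/2  191/2  -9/2 ]
  [ 0   21/2   21/2  -1/2 ]
  [ 0  -15/2  -15/2   1/2 ]
R2 -> 2/191·R2
  [ 1   17/2   17/2    -1/2 ]
  [ 0      1      1  -9/191 ]
  [ 0   21/2   21/2    -1/2 ]
  [ 0  -15/2  -15/2     1/2 ]
R3 -> R3 − 21/2·R2
  [ 1   17/2   17/2    -1/2 ]
  [ 0      1      1  -9/191 ]
  [ 0      0      0  -1/191 ]
  [ 0  -15/2  -15/2     1/2 ]
R4 -> R4 + 15/2·R2
  [ 1  17/2  17/2    -1/2 ]
  [ 0     1     1  -9/191 ]
  [ 0     0     0  -1/191 ]
  [ 0     0     0  28/191 ]
R3 -> -191·R3
  [ 1  17/2  17/2    -1/2 ]
  [ 0     1     1  -9/191 ]
  [ 0     0     0       1 ]
  [ 0     0     0  28/191 ]
R4 -> R4 − 28/191·R3
  [ 1  17/2  17/2    -1/2 ]
  [ 0     1     1  -9/191 ]
  [ 0     0     0       1 ]
  [ 0     0     0       0 ]
R2 -> R2 + 9/191·R3
  [ 1  17/2  17/2  -1/2 ]
  [ 0     1     1     0 ]
  [ 0     0     0     1 ]
  [ 0     0     0     0 ]
R1 -> R1 + 1/2·R3
  [ 1  17/2  17/2  0 ]
  [ 0     1     1  0 ]
  [ 0     0     0  1 ]
  [ 0     0     0  0 ]
R1 -> R1 − 17/2·R2
  [ 1  0  0  0 ]
  [ 0  1  1  0 ]
  [ 0  0  0  1 ]
  [ 0  0  0  0 ]

[[1, 0, 0, 0], [0, 1, 1, 0], [0, 0, 0, 1], [0, 0, 0, 0]]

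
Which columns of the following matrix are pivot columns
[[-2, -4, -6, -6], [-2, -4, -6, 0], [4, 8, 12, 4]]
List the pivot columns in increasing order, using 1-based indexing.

1, 4

r1 := -1/2·r1
  [  1   2   3  3 ]
  [ -2  -4  -6  0 ]
  [  4   8  12  4 ]
r2 := r2 + 2·r1
  [ 1  2   3  3 ]
  [ 0  0   0  6 ]
  [ 4  8  12  4 ]
r3 := r3 − 4·r1
  [ 1  2  3   3 ]
  [ 0  0  0   6 ]
  [ 0  0  0  -8 ]
r2 := 1/6·r2
  [ 1  2  3   3 ]
  [ 0  0  0   1 ]
  [ 0  0  0  -8 ]
r3 := r3 + 8·r2
  [ 1  2  3  3 ]
  [ 0  0  0  1 ]
  [ 0  0  0  0 ]
r1 := r1 − 3·r2
  [ 1  2  3  0 ]
  [ 0  0  0  1 ]
  [ 0  0  0  0 ]
Pivot columns are the columns containing a leading 1.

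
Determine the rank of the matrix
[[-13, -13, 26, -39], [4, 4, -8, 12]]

R1 := -1/13·R1
  [ 1  1  -2   3 ]
  [ 4  4  -8  12 ]
R2 := R2 − 4·R1
  [ 1  1  -2  3 ]
  [ 0  0   0  0 ]
The reduced form has 1 nonzero row.

rank = 1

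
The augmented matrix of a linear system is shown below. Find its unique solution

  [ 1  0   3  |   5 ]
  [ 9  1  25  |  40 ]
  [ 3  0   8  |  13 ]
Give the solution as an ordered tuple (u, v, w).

(-1, -1, 2)

r2 ← r2 − 9·r1
  [ 1  0   3  |   5 ]
  [ 0  1  -2  |  -5 ]
  [ 3  0   8  |  13 ]
r3 ← r3 − 3·r1
  [ 1  0   3  |   5 ]
  [ 0  1  -2  |  -5 ]
  [ 0  0  -1  |  -2 ]
r3 ← -1·r3
  [ 1  0   3  |   5 ]
  [ 0  1  -2  |  -5 ]
  [ 0  0   1  |   2 ]
r2 ← r2 + 2·r3
  [ 1  0  3  |   5 ]
  [ 0  1  0  |  -1 ]
  [ 0  0  1  |   2 ]
r1 ← r1 − 3·r3
  [ 1  0  0  |  -1 ]
  [ 0  1  0  |  -1 ]
  [ 0  0  1  |   2 ]
Reading off the last column: u = -1, v = -1, w = 2.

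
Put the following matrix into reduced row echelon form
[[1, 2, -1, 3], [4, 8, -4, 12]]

[[1, 2, -1, 3], [0, 0, 0, 0]]

Subtract 4 times R1 from R2.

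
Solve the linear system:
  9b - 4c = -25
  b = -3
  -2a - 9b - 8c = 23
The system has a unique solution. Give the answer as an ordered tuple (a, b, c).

(4, -3, -1/2)

Form the augmented matrix and row-reduce:
  [  0   9  -4  |  -25 ]
  [  0   1   0  |   -3 ]
  [ -2  -9  -8  |   23 ]
R1 ↔ R3
  [ -2  -9  -8  |   23 ]
  [  0   1   0  |   -3 ]
  [  0   9  -4  |  -25 ]
R1 := -1/2·R1
  [ 1  9/2   4  |  -23/2 ]
  [ 0    1   0  |     -3 ]
  [ 0    9  -4  |    -25 ]
R3 := R3 − 9·R2
  [ 1  9/2   4  |  -23/2 ]
  [ 0    1   0  |     -3 ]
  [ 0    0  -4  |      2 ]
R3 := -1/4·R3
  [ 1  9/2  4  |  -23/2 ]
  [ 0    1  0  |     -3 ]
  [ 0    0  1  |   -1/2 ]
R1 := R1 − 4·R3
  [ 1  9/2  0  |  -19/2 ]
  [ 0    1  0  |     -3 ]
  [ 0    0  1  |   -1/2 ]
R1 := R1 − 9/2·R2
  [ 1  0  0  |     4 ]
  [ 0  1  0  |    -3 ]
  [ 0  0  1  |  -1/2 ]
Reading off the last column: a = 4, b = -3, c = -1/2.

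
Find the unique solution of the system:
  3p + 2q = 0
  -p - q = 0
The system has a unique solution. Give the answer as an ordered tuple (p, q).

(0, 0)

Form the augmented matrix and row-reduce:
  [  3   2  |  0 ]
  [ -1  -1  |  0 ]
r1 ← 1/3·r1
  [  1  2/3  |  0 ]
  [ -1   -1  |  0 ]
r2 ← r2 + r1
  [ 1   2/3  |  0 ]
  [ 0  -1/3  |  0 ]
r2 ← -3·r2
  [ 1  2/3  |  0 ]
  [ 0    1  |  0 ]
r1 ← r1 − 2/3·r2
  [ 1  0  |  0 ]
  [ 0  1  |  0 ]
Reading off the last column: p = 0, q = 0.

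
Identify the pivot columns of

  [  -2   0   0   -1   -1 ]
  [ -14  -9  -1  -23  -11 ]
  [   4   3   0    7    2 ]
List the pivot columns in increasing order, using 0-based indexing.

ρ1 ← -1/2·ρ1
  [   1   0   0  1/2  1/2 ]
  [ -14  -9  -1  -23  -11 ]
  [   4   3   0    7    2 ]
ρ2 ← ρ2 + 14·ρ1
  [ 1   0   0  1/2  1/2 ]
  [ 0  -9  -1  -16   -4 ]
  [ 4   3   0    7    2 ]
ρ3 ← ρ3 − 4·ρ1
  [ 1   0   0  1/2  1/2 ]
  [ 0  -9  -1  -16   -4 ]
  [ 0   3   0    5    0 ]
ρ2 ← -1/9·ρ2
  [ 1  0    0   1/2  1/2 ]
  [ 0  1  1/9  16/9  4/9 ]
  [ 0  3    0     5    0 ]
ρ3 ← ρ3 − 3·ρ2
  [ 1  0     0   1/2   1/2 ]
  [ 0  1   1/9  16/9   4/9 ]
  [ 0  0  -1/3  -1/3  -4/3 ]
ρ3 ← -3·ρ3
  [ 1  0    0   1/2  1/2 ]
  [ 0  1  1/9  16/9  4/9 ]
  [ 0  0    1     1    4 ]
ρ2 ← ρ2 − 1/9·ρ3
  [ 1  0  0  1/2  1/2 ]
  [ 0  1  0  5/3    0 ]
  [ 0  0  1    1    4 ]
Pivot columns are the columns containing a leading 1.

0, 1, 2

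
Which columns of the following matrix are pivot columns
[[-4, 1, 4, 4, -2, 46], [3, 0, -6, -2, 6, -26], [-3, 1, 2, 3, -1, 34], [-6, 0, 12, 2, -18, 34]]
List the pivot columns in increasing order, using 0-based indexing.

R1 := -1/4·R1
  [  1  -1/4  -1  -1  1/2  -23/2 ]
  [  3     0  -6  -2    6    -26 ]
  [ -3     1   2   3   -1     34 ]
  [ -6     0  12   2  -18     34 ]
R2 := R2 − 3·R1
  [  1  -1/4  -1  -1  1/2  -23/2 ]
  [  0   3/4  -3   1  9/2   17/2 ]
  [ -3     1   2   3   -1     34 ]
  [ -6     0  12   2  -18     34 ]
R3 := R3 + 3·R1
  [  1  -1/4  -1  -1  1/2  -23/2 ]
  [  0   3/4  -3   1  9/2   17/2 ]
  [  0   1/4  -1   0  1/2   -1/2 ]
  [ -6     0  12   2  -18     34 ]
R4 := R4 + 6·R1
  [ 1  -1/4  -1  -1  1/2  -23/2 ]
  [ 0   3/4  -3   1  9/2   17/2 ]
  [ 0   1/4  -1   0  1/2   -1/2 ]
  [ 0  -3/2   6  -4  -15    -35 ]
R2 := 4/3·R2
  [ 1  -1/4  -1   -1  1/2  -23/2 ]
  [ 0     1  -4  4/3    6   34/3 ]
  [ 0   1/4  -1    0  1/2   -1/2 ]
  [ 0  -3/2   6   -4  -15    -35 ]
R3 := R3 − 1/4·R2
  [ 1  -1/4  -1    -1  1/2  -23/2 ]
  [ 0     1  -4   4/3    6   34/3 ]
  [ 0     0   0  -1/3   -1  -10/3 ]
  [ 0  -3/2   6    -4  -15    -35 ]
R4 := R4 + 3/2·R2
  [ 1  -1/4  -1    -1  1/2  -23/2 ]
  [ 0     1  -4   4/3    6   34/3 ]
  [ 0     0   0  -1/3   -1  -10/3 ]
  [ 0     0   0    -2   -6    -18 ]
R3 := -3·R3
  [ 1  -1/4  -1   -1  1/2  -23/2 ]
  [ 0     1  -4  4/3    6   34/3 ]
  [ 0     0   0    1    3     10 ]
  [ 0     0   0   -2   -6    -18 ]
R4 := R4 + 2·R3
  [ 1  -1/4  -1   -1  1/2  -23/2 ]
  [ 0     1  -4  4/3    6   34/3 ]
  [ 0     0   0    1    3     10 ]
  [ 0     0   0    0    0      2 ]
R4 := 1/2·R4
  [ 1  -1/4  -1   -1  1/2  -23/2 ]
  [ 0     1  -4  4/3    6   34/3 ]
  [ 0     0   0    1    3     10 ]
  [ 0     0   0    0    0      1 ]
R3 := R3 − 10·R4
  [ 1  -1/4  -1   -1  1/2  -23/2 ]
  [ 0     1  -4  4/3    6   34/3 ]
  [ 0     0   0    1    3      0 ]
  [ 0     0   0    0    0      1 ]
R2 := R2 − 34/3·R4
  [ 1  -1/4  -1   -1  1/2  -23/2 ]
  [ 0     1  -4  4/3    6      0 ]
  [ 0     0   0    1    3      0 ]
  [ 0     0   0    0    0      1 ]
R1 := R1 + 23/2·R4
  [ 1  -1/4  -1   -1  1/2  0 ]
  [ 0     1  -4  4/3    6  0 ]
  [ 0     0   0    1    3  0 ]
  [ 0     0   0    0    0  1 ]
R2 := R2 − 4/3·R3
  [ 1  -1/4  -1  -1  1/2  0 ]
  [ 0     1  -4   0    2  0 ]
  [ 0     0   0   1    3  0 ]
  [ 0     0   0   0    0  1 ]
R1 := R1 + R3
  [ 1  -1/4  -1  0  7/2  0 ]
  [ 0     1  -4  0    2  0 ]
  [ 0     0   0  1    3  0 ]
  [ 0     0   0  0    0  1 ]
R1 := R1 + 1/4·R2
  [ 1  0  -2  0  4  0 ]
  [ 0  1  -4  0  2  0 ]
  [ 0  0   0  1  3  0 ]
  [ 0  0   0  0  0  1 ]
Pivot columns are the columns containing a leading 1.

0, 1, 3, 5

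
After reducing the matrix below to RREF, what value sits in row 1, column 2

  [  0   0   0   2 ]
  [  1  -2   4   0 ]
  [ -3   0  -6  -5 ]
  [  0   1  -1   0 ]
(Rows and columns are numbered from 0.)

Swap R1 and R2.
  [  1  -2   4   0 ]
  [  0   0   0   2 ]
  [ -3   0  -6  -5 ]
  [  0   1  -1   0 ]
Add 3 times R1 to R3.
  [ 1  -2   4   0 ]
  [ 0   0   0   2 ]
  [ 0  -6   6  -5 ]
  [ 0   1  -1   0 ]
Swap R2 and R3.
  [ 1  -2   4   0 ]
  [ 0  -6   6  -5 ]
  [ 0   0   0   2 ]
  [ 0   1  -1   0 ]
Multiply R2 by -1/6.
  [ 1  -2   4    0 ]
  [ 0   1  -1  5/6 ]
  [ 0   0   0    2 ]
  [ 0   1  -1    0 ]
Subtract R2 from R4.
  [ 1  -2   4     0 ]
  [ 0   1  -1   5/6 ]
  [ 0   0   0     2 ]
  [ 0   0   0  -5/6 ]
Multiply R3 by 1/2.
  [ 1  -2   4     0 ]
  [ 0   1  -1   5/6 ]
  [ 0   0   0     1 ]
  [ 0   0   0  -5/6 ]
Add 5/6 times R3 to R4.
  [ 1  -2   4    0 ]
  [ 0   1  -1  5/6 ]
  [ 0   0   0    1 ]
  [ 0   0   0    0 ]
Subtract 5/6 times R3 from R2.
  [ 1  -2   4  0 ]
  [ 0   1  -1  0 ]
  [ 0   0   0  1 ]
  [ 0   0   0  0 ]
Add 2 times R2 to R1.
  [ 1  0   2  0 ]
  [ 0  1  -1  0 ]
  [ 0  0   0  1 ]
  [ 0  0   0  0 ]

-1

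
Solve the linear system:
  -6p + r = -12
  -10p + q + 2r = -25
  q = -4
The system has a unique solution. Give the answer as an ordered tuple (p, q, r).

(3/2, -4, -3)

Form the augmented matrix and row-reduce:
  [  -6  0  1  |  -12 ]
  [ -10  1  2  |  -25 ]
  [   0  1  0  |   -4 ]
R1 ← -1/6·R1
  [   1  0  -1/6  |    2 ]
  [ -10  1     2  |  -25 ]
  [   0  1     0  |   -4 ]
R2 ← R2 + 10·R1
  [ 1  0  -1/6  |   2 ]
  [ 0  1   1/3  |  -5 ]
  [ 0  1     0  |  -4 ]
R3 ← R3 − R2
  [ 1  0  -1/6  |   2 ]
  [ 0  1   1/3  |  -5 ]
  [ 0  0  -1/3  |   1 ]
R3 ← -3·R3
  [ 1  0  -1/6  |   2 ]
  [ 0  1   1/3  |  -5 ]
  [ 0  0     1  |  -3 ]
R2 ← R2 − 1/3·R3
  [ 1  0  -1/6  |   2 ]
  [ 0  1     0  |  -4 ]
  [ 0  0     1  |  -3 ]
R1 ← R1 + 1/6·R3
  [ 1  0  0  |  3/2 ]
  [ 0  1  0  |   -4 ]
  [ 0  0  1  |   -3 ]
Reading off the last column: p = 3/2, q = -4, r = -3.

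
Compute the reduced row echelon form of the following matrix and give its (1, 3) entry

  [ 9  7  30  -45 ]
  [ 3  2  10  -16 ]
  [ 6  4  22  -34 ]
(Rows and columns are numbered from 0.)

3

ρ1 := 1/9·ρ1
ρ2 := ρ2 − 3·ρ1
ρ3 := ρ3 − 6·ρ1
ρ2 := -3·ρ2
ρ3 := ρ3 + 2/3·ρ2
ρ3 := 1/2·ρ3
ρ1 := ρ1 − 10/3·ρ3
ρ1 := ρ1 − 7/9·ρ2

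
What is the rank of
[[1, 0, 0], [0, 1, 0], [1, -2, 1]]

R3 -> R3 − R1
R3 -> R3 + 2·R2
The reduced form has 3 nonzero rows.

rank = 3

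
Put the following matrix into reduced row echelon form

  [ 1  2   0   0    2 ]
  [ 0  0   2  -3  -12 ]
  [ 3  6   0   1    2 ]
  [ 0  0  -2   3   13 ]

R3 → R3 − 3·R1
  [ 1  2   0   0    2 ]
  [ 0  0   2  -3  -12 ]
  [ 0  0   0   1   -4 ]
  [ 0  0  -2   3   13 ]
R2 → 1/2·R2
  [ 1  2   0     0   2 ]
  [ 0  0   1  -3/2  -6 ]
  [ 0  0   0     1  -4 ]
  [ 0  0  -2     3  13 ]
R4 → R4 + 2·R2
  [ 1  2  0     0   2 ]
  [ 0  0  1  -3/2  -6 ]
  [ 0  0  0     1  -4 ]
  [ 0  0  0     0   1 ]
R3 → R3 + 4·R4
  [ 1  2  0     0   2 ]
  [ 0  0  1  -3/2  -6 ]
  [ 0  0  0     1   0 ]
  [ 0  0  0     0   1 ]
R2 → R2 + 6·R4
  [ 1  2  0     0  2 ]
  [ 0  0  1  -3/2  0 ]
  [ 0  0  0     1  0 ]
  [ 0  0  0     0  1 ]
R1 → R1 − 2·R4
  [ 1  2  0     0  0 ]
  [ 0  0  1  -3/2  0 ]
  [ 0  0  0     1  0 ]
  [ 0  0  0     0  1 ]
R2 → R2 + 3/2·R3
  [ 1  2  0  0  0 ]
  [ 0  0  1  0  0 ]
  [ 0  0  0  1  0 ]
  [ 0  0  0  0  1 ]

[[1, 2, 0, 0, 0], [0, 0, 1, 0, 0], [0, 0, 0, 1, 0], [0, 0, 0, 0, 1]]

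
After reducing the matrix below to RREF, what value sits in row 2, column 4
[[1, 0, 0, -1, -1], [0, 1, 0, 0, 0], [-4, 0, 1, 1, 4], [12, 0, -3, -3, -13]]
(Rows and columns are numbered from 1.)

0

ρ3 -> ρ3 + 4·ρ1
  [  1  0   0  -1   -1 ]
  [  0  1   0   0    0 ]
  [  0  0   1  -3    0 ]
  [ 12  0  -3  -3  -13 ]
ρ4 -> ρ4 − 12·ρ1
  [ 1  0   0  -1  -1 ]
  [ 0  1   0   0   0 ]
  [ 0  0   1  -3   0 ]
  [ 0  0  -3   9  -1 ]
ρ4 -> ρ4 + 3·ρ3
  [ 1  0  0  -1  -1 ]
  [ 0  1  0   0   0 ]
  [ 0  0  1  -3   0 ]
  [ 0  0  0   0  -1 ]
ρ4 -> -1·ρ4
  [ 1  0  0  -1  -1 ]
  [ 0  1  0   0   0 ]
  [ 0  0  1  -3   0 ]
  [ 0  0  0   0   1 ]
ρ1 -> ρ1 + ρ4
  [ 1  0  0  -1  0 ]
  [ 0  1  0   0  0 ]
  [ 0  0  1  -3  0 ]
  [ 0  0  0   0  1 ]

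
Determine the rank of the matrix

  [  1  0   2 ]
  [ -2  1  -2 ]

rank = 2

R2 ← R2 + 2·R1
  [ 1  0  2 ]
  [ 0  1  2 ]
The reduced form has 2 nonzero rows.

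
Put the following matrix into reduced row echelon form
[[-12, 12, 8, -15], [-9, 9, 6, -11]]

Multiply R1 by -1/12.
  [  1  -1  -2/3  5/4 ]
  [ -9   9     6  -11 ]
Add 9 times R1 to R2.
  [ 1  -1  -2/3  5/4 ]
  [ 0   0     0  1/4 ]
Multiply R2 by 4.
  [ 1  -1  -2/3  5/4 ]
  [ 0   0     0    1 ]
Subtract 5/4 times R2 from R1.
  [ 1  -1  -2/3  0 ]
  [ 0   0     0  1 ]

[[1, -1, -2/3, 0], [0, 0, 0, 1]]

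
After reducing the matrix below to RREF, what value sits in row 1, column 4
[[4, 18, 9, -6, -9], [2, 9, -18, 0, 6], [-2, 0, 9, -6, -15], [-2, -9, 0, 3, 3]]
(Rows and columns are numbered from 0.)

-2/3

R1 ← 1/4·R1
  [  1  9/2  9/4  -3/2  -9/4 ]
  [  2    9  -18     0     6 ]
  [ -2    0    9    -6   -15 ]
  [ -2   -9    0     3     3 ]
R2 ← R2 − 2·R1
  [  1  9/2    9/4  -3/2  -9/4 ]
  [  0    0  -45/2     3  21/2 ]
  [ -2    0      9    -6   -15 ]
  [ -2   -9      0     3     3 ]
R3 ← R3 + 2·R1
  [  1  9/2    9/4  -3/2   -9/4 ]
  [  0    0  -45/2     3   21/2 ]
  [  0    9   27/2    -9  -39/2 ]
  [ -2   -9      0     3      3 ]
R4 ← R4 + 2·R1
  [ 1  9/2    9/4  -3/2   -9/4 ]
  [ 0    0  -45/2     3   21/2 ]
  [ 0    9   27/2    -9  -39/2 ]
  [ 0    0    9/2     0   -3/2 ]
R2 <=> R3
  [ 1  9/2    9/4  -3/2   -9/4 ]
  [ 0    9   27/2    -9  -39/2 ]
  [ 0    0  -45/2     3   21/2 ]
  [ 0    0    9/2     0   -3/2 ]
R2 ← 1/9·R2
  [ 1  9/2    9/4  -3/2   -9/4 ]
  [ 0    1    3/2    -1  -13/6 ]
  [ 0    0  -45/2     3   21/2 ]
  [ 0    0    9/2     0   -3/2 ]
R3 ← -2/45·R3
  [ 1  9/2  9/4   -3/2   -9/4 ]
  [ 0    1  3/2     -1  -13/6 ]
  [ 0    0    1  -2/15  -7/15 ]
  [ 0    0  9/2      0   -3/2 ]
R4 ← R4 − 9/2·R3
  [ 1  9/2  9/4   -3/2   -9/4 ]
  [ 0    1  3/2     -1  -13/6 ]
  [ 0    0    1  -2/15  -7/15 ]
  [ 0    0    0    3/5    3/5 ]
R4 ← 5/3·R4
  [ 1  9/2  9/4   -3/2   -9/4 ]
  [ 0    1  3/2     -1  -13/6 ]
  [ 0    0    1  -2/15  -7/15 ]
  [ 0    0    0      1      1 ]
R3 ← R3 + 2/15·R4
  [ 1  9/2  9/4  -3/2   -9/4 ]
  [ 0    1  3/2    -1  -13/6 ]
  [ 0    0    1     0   -1/3 ]
  [ 0    0    0     1      1 ]
R2 ← R2 + R4
  [ 1  9/2  9/4  -3/2  -9/4 ]
  [ 0    1  3/2     0  -7/6 ]
  [ 0    0    1     0  -1/3 ]
  [ 0    0    0     1     1 ]
R1 ← R1 + 3/2·R4
  [ 1  9/2  9/4  0  -3/4 ]
  [ 0    1  3/2  0  -7/6 ]
  [ 0    0    1  0  -1/3 ]
  [ 0    0    0  1     1 ]
R2 ← R2 − 3/2·R3
  [ 1  9/2  9/4  0  -3/4 ]
  [ 0    1    0  0  -2/3 ]
  [ 0    0    1  0  -1/3 ]
  [ 0    0    0  1     1 ]
R1 ← R1 − 9/4·R3
  [ 1  9/2  0  0     0 ]
  [ 0    1  0  0  -2/3 ]
  [ 0    0  1  0  -1/3 ]
  [ 0    0  0  1     1 ]
R1 ← R1 − 9/2·R2
  [ 1  0  0  0     3 ]
  [ 0  1  0  0  -2/3 ]
  [ 0  0  1  0  -1/3 ]
  [ 0  0  0  1     1 ]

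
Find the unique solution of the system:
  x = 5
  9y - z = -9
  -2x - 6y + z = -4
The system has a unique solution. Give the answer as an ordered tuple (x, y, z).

(5, -1, 0)

Form the augmented matrix and row-reduce:
  [  1   0   0  |   5 ]
  [  0   9  -1  |  -9 ]
  [ -2  -6   1  |  -4 ]
R3 → R3 + 2·R1
  [ 1   0   0  |   5 ]
  [ 0   9  -1  |  -9 ]
  [ 0  -6   1  |   6 ]
R2 → 1/9·R2
  [ 1   0     0  |   5 ]
  [ 0   1  -1/9  |  -1 ]
  [ 0  -6     1  |   6 ]
R3 → R3 + 6·R2
  [ 1  0     0  |   5 ]
  [ 0  1  -1/9  |  -1 ]
  [ 0  0   1/3  |   0 ]
R3 → 3·R3
  [ 1  0     0  |   5 ]
  [ 0  1  -1/9  |  -1 ]
  [ 0  0     1  |   0 ]
R2 → R2 + 1/9·R3
  [ 1  0  0  |   5 ]
  [ 0  1  0  |  -1 ]
  [ 0  0  1  |   0 ]
Reading off the last column: x = 5, y = -1, z = 0.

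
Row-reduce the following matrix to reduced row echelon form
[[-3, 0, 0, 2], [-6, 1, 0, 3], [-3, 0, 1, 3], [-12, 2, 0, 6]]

R1 -> -1/3·R1
  [   1  0  0  -2/3 ]
  [  -6  1  0     3 ]
  [  -3  0  1     3 ]
  [ -12  2  0     6 ]
R2 -> R2 + 6·R1
  [   1  0  0  -2/3 ]
  [   0  1  0    -1 ]
  [  -3  0  1     3 ]
  [ -12  2  0     6 ]
R3 -> R3 + 3·R1
  [   1  0  0  -2/3 ]
  [   0  1  0    -1 ]
  [   0  0  1     1 ]
  [ -12  2  0     6 ]
R4 -> R4 + 12·R1
  [ 1  0  0  -2/3 ]
  [ 0  1  0    -1 ]
  [ 0  0  1     1 ]
  [ 0  2  0    -2 ]
R4 -> R4 − 2·R2
  [ 1  0  0  -2/3 ]
  [ 0  1  0    -1 ]
  [ 0  0  1     1 ]
  [ 0  0  0     0 ]

[[1, 0, 0, -2/3], [0, 1, 0, -1], [0, 0, 1, 1], [0, 0, 0, 0]]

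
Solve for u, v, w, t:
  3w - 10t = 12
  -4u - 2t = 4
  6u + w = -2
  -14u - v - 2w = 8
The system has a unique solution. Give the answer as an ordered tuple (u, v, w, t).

(-1, -2, 4, 0)

Form the augmented matrix and row-reduce:
  [   0   0   3  -10  |  12 ]
  [  -4   0   0   -2  |   4 ]
  [   6   0   1    0  |  -2 ]
  [ -14  -1  -2    0  |   8 ]
R1 <-> R2
R1 ← -1/4·R1
R3 ← R3 − 6·R1
R4 ← R4 + 14·R1
R2 <-> R4
R2 ← -1·R2
R4 ← R4 − 3·R3
R4 ← -1·R4
R3 ← R3 + 3·R4
R2 ← R2 + 7·R4
R1 ← R1 − 1/2·R4
R2 ← R2 − 2·R3
Reading off the last column: u = -1, v = -2, w = 4, t = 0.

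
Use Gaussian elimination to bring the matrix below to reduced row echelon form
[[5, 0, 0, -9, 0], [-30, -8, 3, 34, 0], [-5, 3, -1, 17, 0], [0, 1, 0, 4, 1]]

Multiply R1 by 1/5.
  [   1   0   0  -9/5  0 ]
  [ -30  -8   3    34  0 ]
  [  -5   3  -1    17  0 ]
  [   0   1   0     4  1 ]
Add 30 times R1 to R2.
  [  1   0   0  -9/5  0 ]
  [  0  -8   3   -20  0 ]
  [ -5   3  -1    17  0 ]
  [  0   1   0     4  1 ]
Add 5 times R1 to R3.
  [ 1   0   0  -9/5  0 ]
  [ 0  -8   3   -20  0 ]
  [ 0   3  -1     8  0 ]
  [ 0   1   0     4  1 ]
Multiply R2 by -1/8.
  [ 1  0     0  -9/5  0 ]
  [ 0  1  -3/8   5/2  0 ]
  [ 0  3    -1     8  0 ]
  [ 0  1     0     4  1 ]
Subtract 3 times R2 from R3.
  [ 1  0     0  -9/5  0 ]
  [ 0  1  -3/8   5/2  0 ]
  [ 0  0   1/8   1/2  0 ]
  [ 0  1     0     4  1 ]
Subtract R2 from R4.
  [ 1  0     0  -9/5  0 ]
  [ 0  1  -3/8   5/2  0 ]
  [ 0  0   1/8   1/2  0 ]
  [ 0  0   3/8   3/2  1 ]
Multiply R3 by 8.
  [ 1  0     0  -9/5  0 ]
  [ 0  1  -3/8   5/2  0 ]
  [ 0  0     1     4  0 ]
  [ 0  0   3/8   3/2  1 ]
Subtract 3/8 times R3 from R4.
  [ 1  0     0  -9/5  0 ]
  [ 0  1  -3/8   5/2  0 ]
  [ 0  0     1     4  0 ]
  [ 0  0     0     0  1 ]
Add 3/8 times R3 to R2.
  [ 1  0  0  -9/5  0 ]
  [ 0  1  0     4  0 ]
  [ 0  0  1     4  0 ]
  [ 0  0  0     0  1 ]

[[1, 0, 0, -9/5, 0], [0, 1, 0, 4, 0], [0, 0, 1, 4, 0], [0, 0, 0, 0, 1]]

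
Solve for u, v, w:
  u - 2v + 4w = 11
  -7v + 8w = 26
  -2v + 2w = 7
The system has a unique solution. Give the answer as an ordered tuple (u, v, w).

Form the augmented matrix and row-reduce:
  [ 1  -2  4  |  11 ]
  [ 0  -7  8  |  26 ]
  [ 0  -2  2  |   7 ]
Multiply ρ2 by -1/7.
  [ 1  -2     4  |     11 ]
  [ 0   1  -8/7  |  -26/7 ]
  [ 0  -2     2  |      7 ]
Add 2 times ρ2 to ρ3.
  [ 1  -2     4  |     11 ]
  [ 0   1  -8/7  |  -26/7 ]
  [ 0   0  -2/7  |   -3/7 ]
Multiply ρ3 by -7/2.
  [ 1  -2     4  |     11 ]
  [ 0   1  -8/7  |  -26/7 ]
  [ 0   0     1  |    3/2 ]
Add 8/7 times ρ3 to ρ2.
  [ 1  -2  4  |   11 ]
  [ 0   1  0  |   -2 ]
  [ 0   0  1  |  3/2 ]
Subtract 4 times ρ3 from ρ1.
  [ 1  -2  0  |    5 ]
  [ 0   1  0  |   -2 ]
  [ 0   0  1  |  3/2 ]
Add 2 times ρ2 to ρ1.
  [ 1  0  0  |    1 ]
  [ 0  1  0  |   -2 ]
  [ 0  0  1  |  3/2 ]
Reading off the last column: u = 1, v = -2, w = 3/2.

(1, -2, 3/2)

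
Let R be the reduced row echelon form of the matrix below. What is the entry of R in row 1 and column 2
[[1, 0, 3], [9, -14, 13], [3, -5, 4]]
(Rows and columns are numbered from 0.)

1

Subtract 9 times R1 from R2.
  [ 1    0    3 ]
  [ 0  -14  -14 ]
  [ 3   -5    4 ]
Subtract 3 times R1 from R3.
  [ 1    0    3 ]
  [ 0  -14  -14 ]
  [ 0   -5   -5 ]
Multiply R2 by -1/14.
  [ 1   0   3 ]
  [ 0   1   1 ]
  [ 0  -5  -5 ]
Add 5 times R2 to R3.
  [ 1  0  3 ]
  [ 0  1  1 ]
  [ 0  0  0 ]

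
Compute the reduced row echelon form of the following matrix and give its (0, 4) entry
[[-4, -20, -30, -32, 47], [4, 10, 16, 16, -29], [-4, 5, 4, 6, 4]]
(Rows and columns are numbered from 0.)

-7/4

R1 := -1/4·R1
R2 := R2 − 4·R1
R3 := R3 + 4·R1
R2 := -1/10·R2
R3 := R3 − 25·R2
R3 := -1·R3
R2 := R2 − 7/5·R3
R1 := R1 − 15/2·R3
R1 := R1 − 5·R2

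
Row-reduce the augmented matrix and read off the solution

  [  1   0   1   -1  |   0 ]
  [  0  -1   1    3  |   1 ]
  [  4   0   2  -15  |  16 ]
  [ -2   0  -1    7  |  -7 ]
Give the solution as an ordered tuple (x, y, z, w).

(-5, -4, 3, -2)

R3 → R3 − 4·R1
R4 → R4 + 2·R1
R2 → -1·R2
R3 → -1/2·R3
R4 → R4 − R3
R4 → -2·R4
R3 → R3 − 11/2·R4
R2 → R2 + 3·R4
R1 → R1 + R4
R2 → R2 + R3
R1 → R1 − R3
Reading off the last column: x = -5, y = -4, z = 3, w = -2.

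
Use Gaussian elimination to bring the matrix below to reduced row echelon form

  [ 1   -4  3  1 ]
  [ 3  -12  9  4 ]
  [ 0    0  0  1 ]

R2 := R2 − 3·R1
R3 := R3 − R2
R1 := R1 − R2

[[1, -4, 3, 0], [0, 0, 0, 1], [0, 0, 0, 0]]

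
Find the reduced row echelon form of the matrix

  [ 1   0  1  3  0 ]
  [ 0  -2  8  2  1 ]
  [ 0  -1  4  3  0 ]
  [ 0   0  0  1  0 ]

[[1, 0, 1, 0, 0], [0, 1, -4, 0, 0], [0, 0, 0, 1, 0], [0, 0, 0, 0, 1]]

Multiply ρ2 by -1/2.
  [ 1   0   1   3     0 ]
  [ 0   1  -4  -1  -1/2 ]
  [ 0  -1   4   3     0 ]
  [ 0   0   0   1     0 ]
Add ρ2 to ρ3.
  [ 1  0   1   3     0 ]
  [ 0  1  -4  -1  -1/2 ]
  [ 0  0   0   2  -1/2 ]
  [ 0  0   0   1     0 ]
Multiply ρ3 by 1/2.
  [ 1  0   1   3     0 ]
  [ 0  1  -4  -1  -1/2 ]
  [ 0  0   0   1  -1/4 ]
  [ 0  0   0   1     0 ]
Subtract ρ3 from ρ4.
  [ 1  0   1   3     0 ]
  [ 0  1  -4  -1  -1/2 ]
  [ 0  0   0   1  -1/4 ]
  [ 0  0   0   0   1/4 ]
Multiply ρ4 by 4.
  [ 1  0   1   3     0 ]
  [ 0  1  -4  -1  -1/2 ]
  [ 0  0   0   1  -1/4 ]
  [ 0  0   0   0     1 ]
Add 1/4 times ρ4 to ρ3.
  [ 1  0   1   3     0 ]
  [ 0  1  -4  -1  -1/2 ]
  [ 0  0   0   1     0 ]
  [ 0  0   0   0     1 ]
Add 1/2 times ρ4 to ρ2.
  [ 1  0   1   3  0 ]
  [ 0  1  -4  -1  0 ]
  [ 0  0   0   1  0 ]
  [ 0  0   0   0  1 ]
Add ρ3 to ρ2.
  [ 1  0   1  3  0 ]
  [ 0  1  -4  0  0 ]
  [ 0  0   0  1  0 ]
  [ 0  0   0  0  1 ]
Subtract 3 times ρ3 from ρ1.
  [ 1  0   1  0  0 ]
  [ 0  1  -4  0  0 ]
  [ 0  0   0  1  0 ]
  [ 0  0   0  0  1 ]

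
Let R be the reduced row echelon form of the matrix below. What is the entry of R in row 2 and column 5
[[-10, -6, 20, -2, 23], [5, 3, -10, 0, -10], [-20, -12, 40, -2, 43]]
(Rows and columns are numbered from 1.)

R1 := -1/10·R1
  [   1  3/5   -2  1/5  -23/10 ]
  [   5    3  -10    0     -10 ]
  [ -20  -12   40   -2      43 ]
R2 := R2 − 5·R1
  [   1  3/5  -2  1/5  -23/10 ]
  [   0    0   0   -1     3/2 ]
  [ -20  -12  40   -2      43 ]
R3 := R3 + 20·R1
  [ 1  3/5  -2  1/5  -23/10 ]
  [ 0    0   0   -1     3/2 ]
  [ 0    0   0    2      -3 ]
R2 := -1·R2
  [ 1  3/5  -2  1/5  -23/10 ]
  [ 0    0   0    1    -3/2 ]
  [ 0    0   0    2      -3 ]
R3 := R3 − 2·R2
  [ 1  3/5  -2  1/5  -23/10 ]
  [ 0    0   0    1    -3/2 ]
  [ 0    0   0    0       0 ]
R1 := R1 − 1/5·R2
  [ 1  3/5  -2  0    -2 ]
  [ 0    0   0  1  -3/2 ]
  [ 0    0   0  0     0 ]

-3/2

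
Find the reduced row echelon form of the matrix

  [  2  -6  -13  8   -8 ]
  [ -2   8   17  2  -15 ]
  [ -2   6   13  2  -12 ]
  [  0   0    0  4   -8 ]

[[1, 0, -1/2, 0, -1/2], [0, 1, 2, 0, -3/2], [0, 0, 0, 1, -2], [0, 0, 0, 0, 0]]

R1 ← 1/2·R1
  [  1  -3  -13/2  4   -4 ]
  [ -2   8     17  2  -15 ]
  [ -2   6     13  2  -12 ]
  [  0   0      0  4   -8 ]
R2 ← R2 + 2·R1
  [  1  -3  -13/2   4   -4 ]
  [  0   2      4  10  -23 ]
  [ -2   6     13   2  -12 ]
  [  0   0      0   4   -8 ]
R3 ← R3 + 2·R1
  [ 1  -3  -13/2   4   -4 ]
  [ 0   2      4  10  -23 ]
  [ 0   0      0  10  -20 ]
  [ 0   0      0   4   -8 ]
R2 ← 1/2·R2
  [ 1  -3  -13/2   4     -4 ]
  [ 0   1      2   5  -23/2 ]
  [ 0   0      0  10    -20 ]
  [ 0   0      0   4     -8 ]
R3 ← 1/10·R3
  [ 1  -3  -13/2  4     -4 ]
  [ 0   1      2  5  -23/2 ]
  [ 0   0      0  1     -2 ]
  [ 0   0      0  4     -8 ]
R4 ← R4 − 4·R3
  [ 1  -3  -13/2  4     -4 ]
  [ 0   1      2  5  -23/2 ]
  [ 0   0      0  1     -2 ]
  [ 0   0      0  0      0 ]
R2 ← R2 − 5·R3
  [ 1  -3  -13/2  4    -4 ]
  [ 0   1      2  0  -3/2 ]
  [ 0   0      0  1    -2 ]
  [ 0   0      0  0     0 ]
R1 ← R1 − 4·R3
  [ 1  -3  -13/2  0     4 ]
  [ 0   1      2  0  -3/2 ]
  [ 0   0      0  1    -2 ]
  [ 0   0      0  0     0 ]
R1 ← R1 + 3·R2
  [ 1  0  -1/2  0  -1/2 ]
  [ 0  1     2  0  -3/2 ]
  [ 0  0     0  1    -2 ]
  [ 0  0     0  0     0 ]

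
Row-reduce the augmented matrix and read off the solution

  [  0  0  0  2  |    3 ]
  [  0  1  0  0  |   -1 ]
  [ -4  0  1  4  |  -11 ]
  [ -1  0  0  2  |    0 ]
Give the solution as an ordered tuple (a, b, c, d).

(3, -1, -5, 3/2)

r1 <-> r3
  [ -4  0  1  4  |  -11 ]
  [  0  1  0  0  |   -1 ]
  [  0  0  0  2  |    3 ]
  [ -1  0  0  2  |    0 ]
r1 → -1/4·r1
  [  1  0  -1/4  -1  |  11/4 ]
  [  0  1     0   0  |    -1 ]
  [  0  0     0   2  |     3 ]
  [ -1  0     0   2  |     0 ]
r4 → r4 + r1
  [ 1  0  -1/4  -1  |  11/4 ]
  [ 0  1     0   0  |    -1 ]
  [ 0  0     0   2  |     3 ]
  [ 0  0  -1/4   1  |  11/4 ]
r3 <-> r4
  [ 1  0  -1/4  -1  |  11/4 ]
  [ 0  1     0   0  |    -1 ]
  [ 0  0  -1/4   1  |  11/4 ]
  [ 0  0     0   2  |     3 ]
r3 → -4·r3
  [ 1  0  -1/4  -1  |  11/4 ]
  [ 0  1     0   0  |    -1 ]
  [ 0  0     1  -4  |   -11 ]
  [ 0  0     0   2  |     3 ]
r4 → 1/2·r4
  [ 1  0  -1/4  -1  |  11/4 ]
  [ 0  1     0   0  |    -1 ]
  [ 0  0     1  -4  |   -11 ]
  [ 0  0     0   1  |   3/2 ]
r3 → r3 + 4·r4
  [ 1  0  -1/4  -1  |  11/4 ]
  [ 0  1     0   0  |    -1 ]
  [ 0  0     1   0  |    -5 ]
  [ 0  0     0   1  |   3/2 ]
r1 → r1 + r4
  [ 1  0  -1/4  0  |  17/4 ]
  [ 0  1     0  0  |    -1 ]
  [ 0  0     1  0  |    -5 ]
  [ 0  0     0  1  |   3/2 ]
r1 → r1 + 1/4·r3
  [ 1  0  0  0  |    3 ]
  [ 0  1  0  0  |   -1 ]
  [ 0  0  1  0  |   -5 ]
  [ 0  0  0  1  |  3/2 ]
Reading off the last column: a = 3, b = -1, c = -5, d = 3/2.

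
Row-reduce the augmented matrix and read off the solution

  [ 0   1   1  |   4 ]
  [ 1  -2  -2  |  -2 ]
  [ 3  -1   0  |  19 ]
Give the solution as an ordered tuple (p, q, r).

Swap R1 and R2.
Subtract 3 times R1 from R3.
Subtract 5 times R2 from R3.
Subtract R3 from R2.
Add 2 times R3 to R1.
Add 2 times R2 to R1.
Reading off the last column: p = 6, q = -1, r = 5.

(6, -1, 5)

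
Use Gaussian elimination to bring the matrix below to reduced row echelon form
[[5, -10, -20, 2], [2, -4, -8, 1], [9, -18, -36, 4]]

[[1, -2, -4, 0], [0, 0, 0, 1], [0, 0, 0, 0]]

R1 -> 1/5·R1
  [ 1   -2   -4  2/5 ]
  [ 2   -4   -8    1 ]
  [ 9  -18  -36    4 ]
R2 -> R2 − 2·R1
  [ 1   -2   -4  2/5 ]
  [ 0    0    0  1/5 ]
  [ 9  -18  -36    4 ]
R3 -> R3 − 9·R1
  [ 1  -2  -4  2/5 ]
  [ 0   0   0  1/5 ]
  [ 0   0   0  2/5 ]
R2 -> 5·R2
  [ 1  -2  -4  2/5 ]
  [ 0   0   0    1 ]
  [ 0   0   0  2/5 ]
R3 -> R3 − 2/5·R2
  [ 1  -2  -4  2/5 ]
  [ 0   0   0    1 ]
  [ 0   0   0    0 ]
R1 -> R1 − 2/5·R2
  [ 1  -2  -4  0 ]
  [ 0   0   0  1 ]
  [ 0   0   0  0 ]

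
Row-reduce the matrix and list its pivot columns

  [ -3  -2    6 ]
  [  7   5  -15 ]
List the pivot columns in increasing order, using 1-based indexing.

1, 2

Multiply R1 by -1/3.
Subtract 7 times R1 from R2.
Multiply R2 by 3.
Subtract 2/3 times R2 from R1.
Pivot columns are the columns containing a leading 1.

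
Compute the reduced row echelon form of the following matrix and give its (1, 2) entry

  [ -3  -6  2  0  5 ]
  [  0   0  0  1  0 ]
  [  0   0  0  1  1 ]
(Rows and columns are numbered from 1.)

R1 ← -1/3·R1
  [ 1  2  -2/3  0  -5/3 ]
  [ 0  0     0  1     0 ]
  [ 0  0     0  1     1 ]
R3 ← R3 − R2
  [ 1  2  -2/3  0  -5/3 ]
  [ 0  0     0  1     0 ]
  [ 0  0     0  0     1 ]
R1 ← R1 + 5/3·R3
  [ 1  2  -2/3  0  0 ]
  [ 0  0     0  1  0 ]
  [ 0  0     0  0  1 ]

2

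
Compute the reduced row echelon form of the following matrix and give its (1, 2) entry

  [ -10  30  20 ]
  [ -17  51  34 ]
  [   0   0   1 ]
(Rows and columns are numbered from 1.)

-3

R1 ← -1/10·R1
  [   1  -3  -2 ]
  [ -17  51  34 ]
  [   0   0   1 ]
R2 ← R2 + 17·R1
  [ 1  -3  -2 ]
  [ 0   0   0 ]
  [ 0   0   1 ]
R2 <-> R3
  [ 1  -3  -2 ]
  [ 0   0   1 ]
  [ 0   0   0 ]
R1 ← R1 + 2·R2
  [ 1  -3  0 ]
  [ 0   0  1 ]
  [ 0   0  0 ]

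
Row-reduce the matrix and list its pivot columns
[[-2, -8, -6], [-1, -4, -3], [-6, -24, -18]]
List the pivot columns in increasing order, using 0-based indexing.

R1 → -1/2·R1
  [  1    4    3 ]
  [ -1   -4   -3 ]
  [ -6  -24  -18 ]
R2 → R2 + R1
  [  1    4    3 ]
  [  0    0    0 ]
  [ -6  -24  -18 ]
R3 → R3 + 6·R1
  [ 1  4  3 ]
  [ 0  0  0 ]
  [ 0  0  0 ]
Pivot columns are the columns containing a leading 1.

0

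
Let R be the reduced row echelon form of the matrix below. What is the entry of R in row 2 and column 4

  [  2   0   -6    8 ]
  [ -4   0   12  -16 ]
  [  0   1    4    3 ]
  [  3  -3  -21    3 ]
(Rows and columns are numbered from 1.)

R1 ← 1/2·R1
R2 ← R2 + 4·R1
R4 ← R4 − 3·R1
R2 ↔ R3
R4 ← R4 + 3·R2

3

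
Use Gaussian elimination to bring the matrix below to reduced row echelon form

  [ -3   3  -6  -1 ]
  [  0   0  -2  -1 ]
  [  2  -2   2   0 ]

[[1, -1, 0, 0], [0, 0, 1, 0], [0, 0, 0, 1]]

R1 → -1/3·R1
R3 → R3 − 2·R1
R2 → -1/2·R2
R3 → R3 + 2·R2
R3 → 3·R3
R2 → R2 − 1/2·R3
R1 → R1 − 1/3·R3
R1 → R1 − 2·R2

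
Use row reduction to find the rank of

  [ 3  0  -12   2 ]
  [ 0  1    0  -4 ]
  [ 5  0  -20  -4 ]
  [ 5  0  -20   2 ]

rank = 3

Multiply ρ1 by 1/3.
  [ 1  0   -4  2/3 ]
  [ 0  1    0   -4 ]
  [ 5  0  -20   -4 ]
  [ 5  0  -20    2 ]
Subtract 5 times ρ1 from ρ3.
  [ 1  0   -4    2/3 ]
  [ 0  1    0     -4 ]
  [ 0  0    0  -22/3 ]
  [ 5  0  -20      2 ]
Subtract 5 times ρ1 from ρ4.
  [ 1  0  -4    2/3 ]
  [ 0  1   0     -4 ]
  [ 0  0   0  -22/3 ]
  [ 0  0   0   -4/3 ]
Multiply ρ3 by -3/22.
  [ 1  0  -4   2/3 ]
  [ 0  1   0    -4 ]
  [ 0  0   0     1 ]
  [ 0  0   0  -4/3 ]
Add 4/3 times ρ3 to ρ4.
  [ 1  0  -4  2/3 ]
  [ 0  1   0   -4 ]
  [ 0  0   0    1 ]
  [ 0  0   0    0 ]
Add 4 times ρ3 to ρ2.
  [ 1  0  -4  2/3 ]
  [ 0  1   0    0 ]
  [ 0  0   0    1 ]
  [ 0  0   0    0 ]
Subtract 2/3 times ρ3 from ρ1.
  [ 1  0  -4  0 ]
  [ 0  1   0  0 ]
  [ 0  0   0  1 ]
  [ 0  0   0  0 ]
The reduced form has 3 nonzero rows.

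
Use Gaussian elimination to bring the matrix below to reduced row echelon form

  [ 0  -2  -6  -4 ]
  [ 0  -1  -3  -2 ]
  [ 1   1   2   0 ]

[[1, 0, -1, -2], [0, 1, 3, 2], [0, 0, 0, 0]]

Swap r1 and r3.
  [ 1   1   2   0 ]
  [ 0  -1  -3  -2 ]
  [ 0  -2  -6  -4 ]
Multiply r2 by -1.
  [ 1   1   2   0 ]
  [ 0   1   3   2 ]
  [ 0  -2  -6  -4 ]
Add 2 times r2 to r3.
  [ 1  1  2  0 ]
  [ 0  1  3  2 ]
  [ 0  0  0  0 ]
Subtract r2 from r1.
  [ 1  0  -1  -2 ]
  [ 0  1   3   2 ]
  [ 0  0   0   0 ]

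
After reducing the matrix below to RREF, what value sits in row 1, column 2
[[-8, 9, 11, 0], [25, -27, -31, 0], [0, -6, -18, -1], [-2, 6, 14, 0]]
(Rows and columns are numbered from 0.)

Multiply ρ1 by -1/8.
  [  1  -9/8  -11/8   0 ]
  [ 25   -27    -31   0 ]
  [  0    -6    -18  -1 ]
  [ -2     6     14   0 ]
Subtract 25 times ρ1 from ρ2.
  [  1  -9/8  -11/8   0 ]
  [  0   9/8   27/8   0 ]
  [  0    -6    -18  -1 ]
  [ -2     6     14   0 ]
Add 2 times ρ1 to ρ4.
  [ 1  -9/8  -11/8   0 ]
  [ 0   9/8   27/8   0 ]
  [ 0    -6    -18  -1 ]
  [ 0  15/4   45/4   0 ]
Multiply ρ2 by 8/9.
  [ 1  -9/8  -11/8   0 ]
  [ 0     1      3   0 ]
  [ 0    -6    -18  -1 ]
  [ 0  15/4   45/4   0 ]
Add 6 times ρ2 to ρ3.
  [ 1  -9/8  -11/8   0 ]
  [ 0     1      3   0 ]
  [ 0     0      0  -1 ]
  [ 0  15/4   45/4   0 ]
Subtract 15/4 times ρ2 from ρ4.
  [ 1  -9/8  -11/8   0 ]
  [ 0     1      3   0 ]
  [ 0     0      0  -1 ]
  [ 0     0      0   0 ]
Multiply ρ3 by -1.
  [ 1  -9/8  -11/8  0 ]
  [ 0     1      3  0 ]
  [ 0     0      0  1 ]
  [ 0     0      0  0 ]
Add 9/8 times ρ2 to ρ1.
  [ 1  0  2  0 ]
  [ 0  1  3  0 ]
  [ 0  0  0  1 ]
  [ 0  0  0  0 ]

3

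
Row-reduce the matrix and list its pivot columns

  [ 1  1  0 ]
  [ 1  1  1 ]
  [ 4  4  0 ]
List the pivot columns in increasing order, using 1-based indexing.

1, 3

ρ2 ← ρ2 − ρ1
  [ 1  1  0 ]
  [ 0  0  1 ]
  [ 4  4  0 ]
ρ3 ← ρ3 − 4·ρ1
  [ 1  1  0 ]
  [ 0  0  1 ]
  [ 0  0  0 ]
Pivot columns are the columns containing a leading 1.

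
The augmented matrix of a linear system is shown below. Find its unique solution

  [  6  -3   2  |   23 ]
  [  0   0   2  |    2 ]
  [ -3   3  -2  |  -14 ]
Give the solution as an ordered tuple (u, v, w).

R1 := 1/6·R1
R3 := R3 + 3·R1
R2 <-> R3
R2 := 2/3·R2
R3 := 1/2·R3
R2 := R2 + 2/3·R3
R1 := R1 − 1/3·R3
R1 := R1 + 1/2·R2
Reading off the last column: u = 3, v = -1, w = 1.

(3, -1, 1)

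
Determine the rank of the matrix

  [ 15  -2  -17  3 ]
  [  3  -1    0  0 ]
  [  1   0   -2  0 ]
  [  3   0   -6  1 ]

R1 -> 1/15·R1
R2 -> R2 − 3·R1
R3 -> R3 − R1
R4 -> R4 − 3·R1
R2 -> -5/3·R2
R3 -> R3 − 2/15·R2
R4 -> R4 − 2/5·R2
R3 -> -9·R3
R4 -> R4 + 1/3·R3
R3 -> R3 − 3·R4
R2 -> R2 − R4
R1 -> R1 − 1/5·R4
R2 -> R2 + 17/3·R3
R1 -> R1 + 17/15·R3
R1 -> R1 + 2/15·R2
The reduced form has 4 nonzero rows.

rank = 4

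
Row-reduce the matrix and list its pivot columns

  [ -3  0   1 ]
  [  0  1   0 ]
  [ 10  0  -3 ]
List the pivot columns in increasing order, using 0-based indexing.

ρ1 → -1/3·ρ1
  [  1  0  -1/3 ]
  [  0  1     0 ]
  [ 10  0    -3 ]
ρ3 → ρ3 − 10·ρ1
  [ 1  0  -1/3 ]
  [ 0  1     0 ]
  [ 0  0   1/3 ]
ρ3 → 3·ρ3
  [ 1  0  -1/3 ]
  [ 0  1     0 ]
  [ 0  0     1 ]
ρ1 → ρ1 + 1/3·ρ3
  [ 1  0  0 ]
  [ 0  1  0 ]
  [ 0  0  1 ]
Pivot columns are the columns containing a leading 1.

0, 1, 2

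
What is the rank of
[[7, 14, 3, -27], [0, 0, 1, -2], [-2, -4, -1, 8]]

R1 := 1/7·R1
  [  1   2  3/7  -27/7 ]
  [  0   0    1     -2 ]
  [ -2  -4   -1      8 ]
R3 := R3 + 2·R1
  [ 1  2   3/7  -27/7 ]
  [ 0  0     1     -2 ]
  [ 0  0  -1/7    2/7 ]
R3 := R3 + 1/7·R2
  [ 1  2  3/7  -27/7 ]
  [ 0  0    1     -2 ]
  [ 0  0    0      0 ]
R1 := R1 − 3/7·R2
  [ 1  2  0  -3 ]
  [ 0  0  1  -2 ]
  [ 0  0  0   0 ]
The reduced form has 2 nonzero rows.

rank = 2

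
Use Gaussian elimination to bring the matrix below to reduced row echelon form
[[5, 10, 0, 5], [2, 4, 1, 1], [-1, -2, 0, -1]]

[[1, 2, 0, 1], [0, 0, 1, -1], [0, 0, 0, 0]]

R1 ← 1/5·R1
  [  1   2  0   1 ]
  [  2   4  1   1 ]
  [ -1  -2  0  -1 ]
R2 ← R2 − 2·R1
  [  1   2  0   1 ]
  [  0   0  1  -1 ]
  [ -1  -2  0  -1 ]
R3 ← R3 + R1
  [ 1  2  0   1 ]
  [ 0  0  1  -1 ]
  [ 0  0  0   0 ]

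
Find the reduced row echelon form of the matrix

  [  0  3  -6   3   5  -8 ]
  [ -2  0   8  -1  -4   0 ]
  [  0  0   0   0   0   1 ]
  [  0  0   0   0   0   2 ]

R1 ↔ R2
  [ -2  0   8  -1  -4   0 ]
  [  0  3  -6   3   5  -8 ]
  [  0  0   0   0   0   1 ]
  [  0  0   0   0   0   2 ]
R1 := -1/2·R1
  [ 1  0  -4  1/2  2   0 ]
  [ 0  3  -6    3  5  -8 ]
  [ 0  0   0    0  0   1 ]
  [ 0  0   0    0  0   2 ]
R2 := 1/3·R2
  [ 1  0  -4  1/2    2     0 ]
  [ 0  1  -2    1  5/3  -8/3 ]
  [ 0  0   0    0    0     1 ]
  [ 0  0   0    0    0     2 ]
R4 := R4 − 2·R3
  [ 1  0  -4  1/2    2     0 ]
  [ 0  1  -2    1  5/3  -8/3 ]
  [ 0  0   0    0    0     1 ]
  [ 0  0   0    0    0     0 ]
R2 := R2 + 8/3·R3
  [ 1  0  -4  1/2    2  0 ]
  [ 0  1  -2    1  5/3  0 ]
  [ 0  0   0    0    0  1 ]
  [ 0  0   0    0    0  0 ]

[[1, 0, -4, 1/2, 2, 0], [0, 1, -2, 1, 5/3, 0], [0, 0, 0, 0, 0, 1], [0, 0, 0, 0, 0, 0]]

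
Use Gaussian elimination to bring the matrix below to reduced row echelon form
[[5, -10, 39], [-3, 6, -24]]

Multiply R1 by 1/5.
Add 3 times R1 to R2.
Multiply R2 by -5/3.
Subtract 39/5 times R2 from R1.

[[1, -2, 0], [0, 0, 1]]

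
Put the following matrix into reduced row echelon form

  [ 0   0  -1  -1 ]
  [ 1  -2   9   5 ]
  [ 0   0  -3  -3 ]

Swap ρ1 and ρ2.
  [ 1  -2   9   5 ]
  [ 0   0  -1  -1 ]
  [ 0   0  -3  -3 ]
Multiply ρ2 by -1.
  [ 1  -2   9   5 ]
  [ 0   0   1   1 ]
  [ 0   0  -3  -3 ]
Add 3 times ρ2 to ρ3.
  [ 1  -2  9  5 ]
  [ 0   0  1  1 ]
  [ 0   0  0  0 ]
Subtract 9 times ρ2 from ρ1.
  [ 1  -2  0  -4 ]
  [ 0   0  1   1 ]
  [ 0   0  0   0 ]

[[1, -2, 0, -4], [0, 0, 1, 1], [0, 0, 0, 0]]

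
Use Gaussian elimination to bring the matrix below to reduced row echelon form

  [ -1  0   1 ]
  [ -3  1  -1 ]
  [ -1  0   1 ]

[[1, 0, -1], [0, 1, -4], [0, 0, 0]]

R1 -> -1·R1
  [  1  0  -1 ]
  [ -3  1  -1 ]
  [ -1  0   1 ]
R2 -> R2 + 3·R1
  [  1  0  -1 ]
  [  0  1  -4 ]
  [ -1  0   1 ]
R3 -> R3 + R1
  [ 1  0  -1 ]
  [ 0  1  -4 ]
  [ 0  0   0 ]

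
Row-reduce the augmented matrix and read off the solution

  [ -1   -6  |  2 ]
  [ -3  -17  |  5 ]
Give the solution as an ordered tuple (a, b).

(4, -1)

r1 -> -1·r1
r2 -> r2 + 3·r1
r1 -> r1 − 6·r2
Reading off the last column: a = 4, b = -1.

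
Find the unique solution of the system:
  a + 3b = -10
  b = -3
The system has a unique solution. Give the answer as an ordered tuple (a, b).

(-1, -3)

Form the augmented matrix and row-reduce:
  [ 1  3  |  -10 ]
  [ 0  1  |   -3 ]
R1 := R1 − 3·R2
  [ 1  0  |  -1 ]
  [ 0  1  |  -3 ]
Reading off the last column: a = -1, b = -3.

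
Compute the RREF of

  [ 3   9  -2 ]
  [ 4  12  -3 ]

[[1, 3, 0], [0, 0, 1]]

ρ1 ← 1/3·ρ1
  [ 1   3  -2/3 ]
  [ 4  12    -3 ]
ρ2 ← ρ2 − 4·ρ1
  [ 1  3  -2/3 ]
  [ 0  0  -1/3 ]
ρ2 ← -3·ρ2
  [ 1  3  -2/3 ]
  [ 0  0     1 ]
ρ1 ← ρ1 + 2/3·ρ2
  [ 1  3  0 ]
  [ 0  0  1 ]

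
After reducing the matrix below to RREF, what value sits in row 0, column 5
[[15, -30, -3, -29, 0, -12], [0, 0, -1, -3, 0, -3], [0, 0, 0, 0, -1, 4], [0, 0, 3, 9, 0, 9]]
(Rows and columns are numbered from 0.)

-1/5

R1 := 1/15·R1
  [ 1  -2  -1/5  -29/15   0  -4/5 ]
  [ 0   0    -1      -3   0    -3 ]
  [ 0   0     0       0  -1     4 ]
  [ 0   0     3       9   0     9 ]
R2 := -1·R2
  [ 1  -2  -1/5  -29/15   0  -4/5 ]
  [ 0   0     1       3   0     3 ]
  [ 0   0     0       0  -1     4 ]
  [ 0   0     3       9   0     9 ]
R4 := R4 − 3·R2
  [ 1  -2  -1/5  -29/15   0  -4/5 ]
  [ 0   0     1       3   0     3 ]
  [ 0   0     0       0  -1     4 ]
  [ 0   0     0       0   0     0 ]
R3 := -1·R3
  [ 1  -2  -1/5  -29/15  0  -4/5 ]
  [ 0   0     1       3  0     3 ]
  [ 0   0     0       0  1    -4 ]
  [ 0   0     0       0  0     0 ]
R1 := R1 + 1/5·R2
  [ 1  -2  0  -4/3  0  -1/5 ]
  [ 0   0  1     3  0     3 ]
  [ 0   0  0     0  1    -4 ]
  [ 0   0  0     0  0     0 ]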